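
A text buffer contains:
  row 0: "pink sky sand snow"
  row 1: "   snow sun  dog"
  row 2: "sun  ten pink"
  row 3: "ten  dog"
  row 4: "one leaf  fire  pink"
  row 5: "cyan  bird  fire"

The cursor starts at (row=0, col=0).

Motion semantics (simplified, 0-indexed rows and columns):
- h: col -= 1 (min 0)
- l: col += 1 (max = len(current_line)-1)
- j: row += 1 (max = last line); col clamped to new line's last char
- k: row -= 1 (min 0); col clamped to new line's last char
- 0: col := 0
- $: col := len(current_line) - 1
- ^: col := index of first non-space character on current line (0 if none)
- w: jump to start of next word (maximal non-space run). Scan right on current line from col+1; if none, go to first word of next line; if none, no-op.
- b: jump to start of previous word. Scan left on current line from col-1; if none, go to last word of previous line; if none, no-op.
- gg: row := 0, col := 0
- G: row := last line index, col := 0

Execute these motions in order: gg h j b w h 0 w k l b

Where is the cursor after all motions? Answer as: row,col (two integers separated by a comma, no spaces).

After 1 (gg): row=0 col=0 char='p'
After 2 (h): row=0 col=0 char='p'
After 3 (j): row=1 col=0 char='_'
After 4 (b): row=0 col=14 char='s'
After 5 (w): row=1 col=3 char='s'
After 6 (h): row=1 col=2 char='_'
After 7 (0): row=1 col=0 char='_'
After 8 (w): row=1 col=3 char='s'
After 9 (k): row=0 col=3 char='k'
After 10 (l): row=0 col=4 char='_'
After 11 (b): row=0 col=0 char='p'

Answer: 0,0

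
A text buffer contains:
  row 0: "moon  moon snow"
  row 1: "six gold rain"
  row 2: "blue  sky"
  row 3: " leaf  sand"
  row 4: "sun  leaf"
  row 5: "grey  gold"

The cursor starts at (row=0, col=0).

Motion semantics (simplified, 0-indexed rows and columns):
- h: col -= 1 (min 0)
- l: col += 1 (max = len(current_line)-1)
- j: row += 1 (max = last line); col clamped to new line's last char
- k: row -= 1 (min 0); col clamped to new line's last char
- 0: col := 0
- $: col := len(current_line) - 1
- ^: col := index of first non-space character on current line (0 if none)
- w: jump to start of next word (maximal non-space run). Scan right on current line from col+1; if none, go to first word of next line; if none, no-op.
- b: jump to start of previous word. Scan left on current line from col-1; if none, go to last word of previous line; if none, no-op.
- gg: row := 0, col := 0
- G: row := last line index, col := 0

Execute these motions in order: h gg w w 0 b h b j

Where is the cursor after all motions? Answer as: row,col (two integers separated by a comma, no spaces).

Answer: 1,0

Derivation:
After 1 (h): row=0 col=0 char='m'
After 2 (gg): row=0 col=0 char='m'
After 3 (w): row=0 col=6 char='m'
After 4 (w): row=0 col=11 char='s'
After 5 (0): row=0 col=0 char='m'
After 6 (b): row=0 col=0 char='m'
After 7 (h): row=0 col=0 char='m'
After 8 (b): row=0 col=0 char='m'
After 9 (j): row=1 col=0 char='s'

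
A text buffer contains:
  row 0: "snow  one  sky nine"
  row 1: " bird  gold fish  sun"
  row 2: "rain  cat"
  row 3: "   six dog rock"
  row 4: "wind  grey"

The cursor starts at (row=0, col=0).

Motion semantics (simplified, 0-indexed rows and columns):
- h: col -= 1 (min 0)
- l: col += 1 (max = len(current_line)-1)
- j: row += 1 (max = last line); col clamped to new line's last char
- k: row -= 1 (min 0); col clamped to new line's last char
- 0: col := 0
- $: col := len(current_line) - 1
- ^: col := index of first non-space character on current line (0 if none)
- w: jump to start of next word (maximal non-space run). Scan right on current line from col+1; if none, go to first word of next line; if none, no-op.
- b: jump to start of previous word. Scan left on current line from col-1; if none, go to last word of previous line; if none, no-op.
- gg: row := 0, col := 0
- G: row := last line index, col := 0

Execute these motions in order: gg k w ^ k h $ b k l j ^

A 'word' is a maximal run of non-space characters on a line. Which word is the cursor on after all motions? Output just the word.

After 1 (gg): row=0 col=0 char='s'
After 2 (k): row=0 col=0 char='s'
After 3 (w): row=0 col=6 char='o'
After 4 (^): row=0 col=0 char='s'
After 5 (k): row=0 col=0 char='s'
After 6 (h): row=0 col=0 char='s'
After 7 ($): row=0 col=18 char='e'
After 8 (b): row=0 col=15 char='n'
After 9 (k): row=0 col=15 char='n'
After 10 (l): row=0 col=16 char='i'
After 11 (j): row=1 col=16 char='_'
After 12 (^): row=1 col=1 char='b'

Answer: bird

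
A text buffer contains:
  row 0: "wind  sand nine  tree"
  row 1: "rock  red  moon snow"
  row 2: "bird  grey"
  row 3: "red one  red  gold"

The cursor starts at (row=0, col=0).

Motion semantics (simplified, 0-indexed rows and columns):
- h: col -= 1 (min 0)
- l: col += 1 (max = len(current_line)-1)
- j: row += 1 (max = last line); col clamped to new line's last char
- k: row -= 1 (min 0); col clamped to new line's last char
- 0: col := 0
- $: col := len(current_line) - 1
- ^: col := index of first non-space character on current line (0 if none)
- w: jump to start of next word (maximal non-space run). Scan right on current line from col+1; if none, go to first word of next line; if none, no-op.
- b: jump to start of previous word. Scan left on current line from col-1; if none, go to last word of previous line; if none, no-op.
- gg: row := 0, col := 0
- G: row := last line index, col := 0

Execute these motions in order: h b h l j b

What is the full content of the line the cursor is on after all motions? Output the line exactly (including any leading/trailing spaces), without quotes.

After 1 (h): row=0 col=0 char='w'
After 2 (b): row=0 col=0 char='w'
After 3 (h): row=0 col=0 char='w'
After 4 (l): row=0 col=1 char='i'
After 5 (j): row=1 col=1 char='o'
After 6 (b): row=1 col=0 char='r'

Answer: rock  red  moon snow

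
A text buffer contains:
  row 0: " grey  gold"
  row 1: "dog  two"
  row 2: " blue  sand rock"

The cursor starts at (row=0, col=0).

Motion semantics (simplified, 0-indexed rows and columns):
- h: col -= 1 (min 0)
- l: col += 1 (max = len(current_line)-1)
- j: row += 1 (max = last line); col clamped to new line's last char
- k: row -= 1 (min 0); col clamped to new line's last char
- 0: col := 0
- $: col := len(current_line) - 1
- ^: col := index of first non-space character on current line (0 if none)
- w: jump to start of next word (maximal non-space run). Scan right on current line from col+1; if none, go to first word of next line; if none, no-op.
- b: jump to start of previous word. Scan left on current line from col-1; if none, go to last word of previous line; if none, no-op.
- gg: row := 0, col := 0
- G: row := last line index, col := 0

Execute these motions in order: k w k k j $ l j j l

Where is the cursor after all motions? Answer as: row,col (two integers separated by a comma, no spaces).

After 1 (k): row=0 col=0 char='_'
After 2 (w): row=0 col=1 char='g'
After 3 (k): row=0 col=1 char='g'
After 4 (k): row=0 col=1 char='g'
After 5 (j): row=1 col=1 char='o'
After 6 ($): row=1 col=7 char='o'
After 7 (l): row=1 col=7 char='o'
After 8 (j): row=2 col=7 char='s'
After 9 (j): row=2 col=7 char='s'
After 10 (l): row=2 col=8 char='a'

Answer: 2,8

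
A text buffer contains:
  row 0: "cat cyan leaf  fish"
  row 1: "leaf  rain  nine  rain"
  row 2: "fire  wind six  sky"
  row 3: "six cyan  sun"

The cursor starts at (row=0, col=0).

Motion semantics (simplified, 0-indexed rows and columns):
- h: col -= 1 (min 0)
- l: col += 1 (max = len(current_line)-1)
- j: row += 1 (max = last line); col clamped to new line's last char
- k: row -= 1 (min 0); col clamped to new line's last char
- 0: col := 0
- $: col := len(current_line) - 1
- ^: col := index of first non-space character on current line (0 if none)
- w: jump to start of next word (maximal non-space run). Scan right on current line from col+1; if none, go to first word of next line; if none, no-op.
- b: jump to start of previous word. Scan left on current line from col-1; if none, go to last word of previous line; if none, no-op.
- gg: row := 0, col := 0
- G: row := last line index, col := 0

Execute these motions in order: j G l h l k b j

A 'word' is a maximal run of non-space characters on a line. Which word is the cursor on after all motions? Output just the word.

Answer: six

Derivation:
After 1 (j): row=1 col=0 char='l'
After 2 (G): row=3 col=0 char='s'
After 3 (l): row=3 col=1 char='i'
After 4 (h): row=3 col=0 char='s'
After 5 (l): row=3 col=1 char='i'
After 6 (k): row=2 col=1 char='i'
After 7 (b): row=2 col=0 char='f'
After 8 (j): row=3 col=0 char='s'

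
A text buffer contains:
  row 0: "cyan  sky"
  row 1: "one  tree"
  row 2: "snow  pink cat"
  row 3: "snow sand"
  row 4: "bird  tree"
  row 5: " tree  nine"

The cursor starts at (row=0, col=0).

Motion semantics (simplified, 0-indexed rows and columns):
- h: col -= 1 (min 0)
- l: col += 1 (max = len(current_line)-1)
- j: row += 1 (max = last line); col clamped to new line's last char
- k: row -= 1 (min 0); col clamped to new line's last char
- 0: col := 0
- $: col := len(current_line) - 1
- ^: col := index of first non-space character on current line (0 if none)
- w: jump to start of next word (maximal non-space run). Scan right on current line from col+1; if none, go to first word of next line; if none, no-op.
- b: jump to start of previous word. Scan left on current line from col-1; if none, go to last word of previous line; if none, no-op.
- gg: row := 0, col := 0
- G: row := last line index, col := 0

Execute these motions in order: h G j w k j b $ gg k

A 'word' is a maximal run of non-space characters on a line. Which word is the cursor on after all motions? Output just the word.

Answer: cyan

Derivation:
After 1 (h): row=0 col=0 char='c'
After 2 (G): row=5 col=0 char='_'
After 3 (j): row=5 col=0 char='_'
After 4 (w): row=5 col=1 char='t'
After 5 (k): row=4 col=1 char='i'
After 6 (j): row=5 col=1 char='t'
After 7 (b): row=4 col=6 char='t'
After 8 ($): row=4 col=9 char='e'
After 9 (gg): row=0 col=0 char='c'
After 10 (k): row=0 col=0 char='c'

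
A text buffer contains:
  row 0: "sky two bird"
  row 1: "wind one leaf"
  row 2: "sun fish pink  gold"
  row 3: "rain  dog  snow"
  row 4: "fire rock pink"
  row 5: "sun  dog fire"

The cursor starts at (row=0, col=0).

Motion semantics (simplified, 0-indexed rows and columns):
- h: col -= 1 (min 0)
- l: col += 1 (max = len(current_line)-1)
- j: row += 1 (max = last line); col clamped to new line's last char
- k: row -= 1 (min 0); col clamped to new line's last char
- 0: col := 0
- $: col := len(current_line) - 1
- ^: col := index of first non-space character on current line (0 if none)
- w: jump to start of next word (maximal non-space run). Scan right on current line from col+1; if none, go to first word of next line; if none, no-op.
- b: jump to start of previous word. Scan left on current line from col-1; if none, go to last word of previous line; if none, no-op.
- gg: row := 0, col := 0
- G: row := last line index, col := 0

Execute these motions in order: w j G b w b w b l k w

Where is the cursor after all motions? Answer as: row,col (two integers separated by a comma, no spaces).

After 1 (w): row=0 col=4 char='t'
After 2 (j): row=1 col=4 char='_'
After 3 (G): row=5 col=0 char='s'
After 4 (b): row=4 col=10 char='p'
After 5 (w): row=5 col=0 char='s'
After 6 (b): row=4 col=10 char='p'
After 7 (w): row=5 col=0 char='s'
After 8 (b): row=4 col=10 char='p'
After 9 (l): row=4 col=11 char='i'
After 10 (k): row=3 col=11 char='s'
After 11 (w): row=4 col=0 char='f'

Answer: 4,0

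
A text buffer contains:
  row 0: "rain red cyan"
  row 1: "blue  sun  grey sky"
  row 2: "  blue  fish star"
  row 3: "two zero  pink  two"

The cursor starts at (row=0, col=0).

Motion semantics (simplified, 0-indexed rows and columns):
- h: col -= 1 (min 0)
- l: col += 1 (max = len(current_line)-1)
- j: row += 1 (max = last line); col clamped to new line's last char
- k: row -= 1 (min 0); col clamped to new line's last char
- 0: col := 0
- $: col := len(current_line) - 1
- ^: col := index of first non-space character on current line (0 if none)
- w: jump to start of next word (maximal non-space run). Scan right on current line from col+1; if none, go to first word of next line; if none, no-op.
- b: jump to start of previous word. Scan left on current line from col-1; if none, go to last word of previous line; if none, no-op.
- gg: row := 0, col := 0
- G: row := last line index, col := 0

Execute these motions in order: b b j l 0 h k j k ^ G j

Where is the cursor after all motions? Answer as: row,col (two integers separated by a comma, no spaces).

Answer: 3,0

Derivation:
After 1 (b): row=0 col=0 char='r'
After 2 (b): row=0 col=0 char='r'
After 3 (j): row=1 col=0 char='b'
After 4 (l): row=1 col=1 char='l'
After 5 (0): row=1 col=0 char='b'
After 6 (h): row=1 col=0 char='b'
After 7 (k): row=0 col=0 char='r'
After 8 (j): row=1 col=0 char='b'
After 9 (k): row=0 col=0 char='r'
After 10 (^): row=0 col=0 char='r'
After 11 (G): row=3 col=0 char='t'
After 12 (j): row=3 col=0 char='t'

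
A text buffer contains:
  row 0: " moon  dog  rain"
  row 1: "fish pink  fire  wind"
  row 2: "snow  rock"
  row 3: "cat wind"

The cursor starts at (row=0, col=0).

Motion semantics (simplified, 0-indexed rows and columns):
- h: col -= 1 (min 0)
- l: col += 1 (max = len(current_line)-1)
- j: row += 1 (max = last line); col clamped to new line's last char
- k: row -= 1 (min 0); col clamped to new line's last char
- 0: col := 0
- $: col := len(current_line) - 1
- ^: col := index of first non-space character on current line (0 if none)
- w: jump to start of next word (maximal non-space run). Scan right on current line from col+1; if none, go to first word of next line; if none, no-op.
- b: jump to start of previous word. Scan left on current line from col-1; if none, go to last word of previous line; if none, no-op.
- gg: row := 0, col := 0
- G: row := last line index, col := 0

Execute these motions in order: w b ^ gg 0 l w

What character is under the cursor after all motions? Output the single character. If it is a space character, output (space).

After 1 (w): row=0 col=1 char='m'
After 2 (b): row=0 col=1 char='m'
After 3 (^): row=0 col=1 char='m'
After 4 (gg): row=0 col=0 char='_'
After 5 (0): row=0 col=0 char='_'
After 6 (l): row=0 col=1 char='m'
After 7 (w): row=0 col=7 char='d'

Answer: d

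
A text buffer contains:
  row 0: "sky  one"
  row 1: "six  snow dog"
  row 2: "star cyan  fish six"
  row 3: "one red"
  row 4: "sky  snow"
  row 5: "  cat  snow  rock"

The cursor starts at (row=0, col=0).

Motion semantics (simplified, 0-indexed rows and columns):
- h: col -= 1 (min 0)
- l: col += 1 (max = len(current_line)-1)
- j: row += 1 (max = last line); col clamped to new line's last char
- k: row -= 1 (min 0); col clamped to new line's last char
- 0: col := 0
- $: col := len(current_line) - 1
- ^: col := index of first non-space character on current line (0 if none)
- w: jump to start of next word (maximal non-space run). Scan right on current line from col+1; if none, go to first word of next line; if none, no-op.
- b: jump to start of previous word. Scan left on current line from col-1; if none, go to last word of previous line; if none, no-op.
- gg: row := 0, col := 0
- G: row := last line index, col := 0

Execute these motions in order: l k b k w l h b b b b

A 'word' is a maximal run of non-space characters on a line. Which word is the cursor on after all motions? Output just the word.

Answer: sky

Derivation:
After 1 (l): row=0 col=1 char='k'
After 2 (k): row=0 col=1 char='k'
After 3 (b): row=0 col=0 char='s'
After 4 (k): row=0 col=0 char='s'
After 5 (w): row=0 col=5 char='o'
After 6 (l): row=0 col=6 char='n'
After 7 (h): row=0 col=5 char='o'
After 8 (b): row=0 col=0 char='s'
After 9 (b): row=0 col=0 char='s'
After 10 (b): row=0 col=0 char='s'
After 11 (b): row=0 col=0 char='s'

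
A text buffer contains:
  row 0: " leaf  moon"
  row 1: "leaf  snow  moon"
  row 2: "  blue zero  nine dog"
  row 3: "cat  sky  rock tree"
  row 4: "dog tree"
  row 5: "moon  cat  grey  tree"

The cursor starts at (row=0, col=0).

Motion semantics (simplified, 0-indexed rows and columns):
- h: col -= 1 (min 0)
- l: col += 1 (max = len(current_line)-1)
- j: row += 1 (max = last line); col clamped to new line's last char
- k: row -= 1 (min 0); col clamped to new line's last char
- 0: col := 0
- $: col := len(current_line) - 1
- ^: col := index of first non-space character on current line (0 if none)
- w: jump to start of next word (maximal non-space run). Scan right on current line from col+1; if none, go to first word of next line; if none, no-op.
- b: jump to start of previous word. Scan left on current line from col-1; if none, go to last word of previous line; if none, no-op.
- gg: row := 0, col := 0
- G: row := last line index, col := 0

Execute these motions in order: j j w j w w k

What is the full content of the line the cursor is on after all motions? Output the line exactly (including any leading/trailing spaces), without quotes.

After 1 (j): row=1 col=0 char='l'
After 2 (j): row=2 col=0 char='_'
After 3 (w): row=2 col=2 char='b'
After 4 (j): row=3 col=2 char='t'
After 5 (w): row=3 col=5 char='s'
After 6 (w): row=3 col=10 char='r'
After 7 (k): row=2 col=10 char='o'

Answer:   blue zero  nine dog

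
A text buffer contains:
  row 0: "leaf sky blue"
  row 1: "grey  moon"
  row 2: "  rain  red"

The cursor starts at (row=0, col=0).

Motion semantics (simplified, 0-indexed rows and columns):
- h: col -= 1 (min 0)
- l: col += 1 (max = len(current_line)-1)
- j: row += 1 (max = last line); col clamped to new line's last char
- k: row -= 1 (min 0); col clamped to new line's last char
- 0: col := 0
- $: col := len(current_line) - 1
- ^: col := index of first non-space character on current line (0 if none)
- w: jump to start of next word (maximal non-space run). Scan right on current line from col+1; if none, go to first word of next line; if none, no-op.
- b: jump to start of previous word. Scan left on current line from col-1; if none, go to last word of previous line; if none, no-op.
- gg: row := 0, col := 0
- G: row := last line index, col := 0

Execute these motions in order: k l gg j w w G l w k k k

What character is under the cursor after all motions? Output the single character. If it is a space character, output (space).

Answer: a

Derivation:
After 1 (k): row=0 col=0 char='l'
After 2 (l): row=0 col=1 char='e'
After 3 (gg): row=0 col=0 char='l'
After 4 (j): row=1 col=0 char='g'
After 5 (w): row=1 col=6 char='m'
After 6 (w): row=2 col=2 char='r'
After 7 (G): row=2 col=0 char='_'
After 8 (l): row=2 col=1 char='_'
After 9 (w): row=2 col=2 char='r'
After 10 (k): row=1 col=2 char='e'
After 11 (k): row=0 col=2 char='a'
After 12 (k): row=0 col=2 char='a'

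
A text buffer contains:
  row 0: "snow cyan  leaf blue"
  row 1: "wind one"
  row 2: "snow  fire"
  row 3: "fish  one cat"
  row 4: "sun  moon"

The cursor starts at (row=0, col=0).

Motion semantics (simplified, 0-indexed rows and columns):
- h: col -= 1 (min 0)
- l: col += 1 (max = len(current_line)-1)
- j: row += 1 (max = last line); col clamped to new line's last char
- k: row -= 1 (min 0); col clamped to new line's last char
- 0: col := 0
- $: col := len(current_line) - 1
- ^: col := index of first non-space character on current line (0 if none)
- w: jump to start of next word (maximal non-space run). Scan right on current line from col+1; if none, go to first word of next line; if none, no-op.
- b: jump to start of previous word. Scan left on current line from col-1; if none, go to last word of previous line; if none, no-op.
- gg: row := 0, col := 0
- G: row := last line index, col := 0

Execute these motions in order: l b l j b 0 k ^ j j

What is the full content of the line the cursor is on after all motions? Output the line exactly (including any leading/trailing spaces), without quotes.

After 1 (l): row=0 col=1 char='n'
After 2 (b): row=0 col=0 char='s'
After 3 (l): row=0 col=1 char='n'
After 4 (j): row=1 col=1 char='i'
After 5 (b): row=1 col=0 char='w'
After 6 (0): row=1 col=0 char='w'
After 7 (k): row=0 col=0 char='s'
After 8 (^): row=0 col=0 char='s'
After 9 (j): row=1 col=0 char='w'
After 10 (j): row=2 col=0 char='s'

Answer: snow  fire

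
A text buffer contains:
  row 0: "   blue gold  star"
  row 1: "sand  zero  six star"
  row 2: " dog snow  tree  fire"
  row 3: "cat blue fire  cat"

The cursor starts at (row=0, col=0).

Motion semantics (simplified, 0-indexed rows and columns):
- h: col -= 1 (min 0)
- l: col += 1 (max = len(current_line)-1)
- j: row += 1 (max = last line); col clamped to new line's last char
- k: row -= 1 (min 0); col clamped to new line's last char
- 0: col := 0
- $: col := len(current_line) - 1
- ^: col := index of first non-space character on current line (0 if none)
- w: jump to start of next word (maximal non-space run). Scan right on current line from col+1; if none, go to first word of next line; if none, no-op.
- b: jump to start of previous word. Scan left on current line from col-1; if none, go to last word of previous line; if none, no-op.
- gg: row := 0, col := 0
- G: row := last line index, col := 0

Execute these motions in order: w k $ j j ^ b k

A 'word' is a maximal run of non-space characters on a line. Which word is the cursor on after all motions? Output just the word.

After 1 (w): row=0 col=3 char='b'
After 2 (k): row=0 col=3 char='b'
After 3 ($): row=0 col=17 char='r'
After 4 (j): row=1 col=17 char='t'
After 5 (j): row=2 col=17 char='f'
After 6 (^): row=2 col=1 char='d'
After 7 (b): row=1 col=16 char='s'
After 8 (k): row=0 col=16 char='a'

Answer: star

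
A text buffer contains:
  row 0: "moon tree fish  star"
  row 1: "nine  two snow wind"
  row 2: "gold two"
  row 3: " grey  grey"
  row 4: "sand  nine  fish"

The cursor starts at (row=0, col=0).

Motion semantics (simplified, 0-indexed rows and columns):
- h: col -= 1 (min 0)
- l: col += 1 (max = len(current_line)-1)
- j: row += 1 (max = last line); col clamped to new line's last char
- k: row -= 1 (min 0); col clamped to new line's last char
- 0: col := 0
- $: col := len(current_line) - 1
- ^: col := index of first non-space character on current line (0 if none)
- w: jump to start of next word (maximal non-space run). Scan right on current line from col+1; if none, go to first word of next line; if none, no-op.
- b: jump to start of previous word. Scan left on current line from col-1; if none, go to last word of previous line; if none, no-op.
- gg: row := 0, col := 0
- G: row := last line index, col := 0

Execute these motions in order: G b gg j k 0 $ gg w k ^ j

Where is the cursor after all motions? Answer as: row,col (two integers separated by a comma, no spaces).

After 1 (G): row=4 col=0 char='s'
After 2 (b): row=3 col=7 char='g'
After 3 (gg): row=0 col=0 char='m'
After 4 (j): row=1 col=0 char='n'
After 5 (k): row=0 col=0 char='m'
After 6 (0): row=0 col=0 char='m'
After 7 ($): row=0 col=19 char='r'
After 8 (gg): row=0 col=0 char='m'
After 9 (w): row=0 col=5 char='t'
After 10 (k): row=0 col=5 char='t'
After 11 (^): row=0 col=0 char='m'
After 12 (j): row=1 col=0 char='n'

Answer: 1,0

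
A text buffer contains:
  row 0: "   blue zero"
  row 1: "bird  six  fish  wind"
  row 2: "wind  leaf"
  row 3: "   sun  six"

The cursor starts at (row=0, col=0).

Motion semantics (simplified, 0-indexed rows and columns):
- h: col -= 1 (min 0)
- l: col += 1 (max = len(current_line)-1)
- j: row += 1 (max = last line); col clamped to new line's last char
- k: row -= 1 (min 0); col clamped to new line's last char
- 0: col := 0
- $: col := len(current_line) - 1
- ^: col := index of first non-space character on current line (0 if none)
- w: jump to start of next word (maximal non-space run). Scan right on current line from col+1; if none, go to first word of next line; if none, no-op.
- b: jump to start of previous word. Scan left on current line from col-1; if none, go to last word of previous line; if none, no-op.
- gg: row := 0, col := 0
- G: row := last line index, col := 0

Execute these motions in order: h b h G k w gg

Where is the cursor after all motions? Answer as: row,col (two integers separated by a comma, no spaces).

Answer: 0,0

Derivation:
After 1 (h): row=0 col=0 char='_'
After 2 (b): row=0 col=0 char='_'
After 3 (h): row=0 col=0 char='_'
After 4 (G): row=3 col=0 char='_'
After 5 (k): row=2 col=0 char='w'
After 6 (w): row=2 col=6 char='l'
After 7 (gg): row=0 col=0 char='_'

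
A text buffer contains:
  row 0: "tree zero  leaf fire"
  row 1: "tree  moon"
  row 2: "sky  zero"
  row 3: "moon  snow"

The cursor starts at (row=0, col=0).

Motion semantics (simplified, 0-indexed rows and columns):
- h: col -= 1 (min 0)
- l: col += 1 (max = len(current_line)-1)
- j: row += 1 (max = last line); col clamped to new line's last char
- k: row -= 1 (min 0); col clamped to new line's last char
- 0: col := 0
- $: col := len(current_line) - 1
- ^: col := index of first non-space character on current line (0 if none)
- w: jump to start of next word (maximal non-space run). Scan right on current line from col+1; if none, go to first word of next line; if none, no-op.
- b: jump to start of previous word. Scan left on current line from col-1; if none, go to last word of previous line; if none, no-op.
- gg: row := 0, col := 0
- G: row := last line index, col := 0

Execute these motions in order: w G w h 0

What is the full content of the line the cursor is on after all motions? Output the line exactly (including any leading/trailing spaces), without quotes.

Answer: moon  snow

Derivation:
After 1 (w): row=0 col=5 char='z'
After 2 (G): row=3 col=0 char='m'
After 3 (w): row=3 col=6 char='s'
After 4 (h): row=3 col=5 char='_'
After 5 (0): row=3 col=0 char='m'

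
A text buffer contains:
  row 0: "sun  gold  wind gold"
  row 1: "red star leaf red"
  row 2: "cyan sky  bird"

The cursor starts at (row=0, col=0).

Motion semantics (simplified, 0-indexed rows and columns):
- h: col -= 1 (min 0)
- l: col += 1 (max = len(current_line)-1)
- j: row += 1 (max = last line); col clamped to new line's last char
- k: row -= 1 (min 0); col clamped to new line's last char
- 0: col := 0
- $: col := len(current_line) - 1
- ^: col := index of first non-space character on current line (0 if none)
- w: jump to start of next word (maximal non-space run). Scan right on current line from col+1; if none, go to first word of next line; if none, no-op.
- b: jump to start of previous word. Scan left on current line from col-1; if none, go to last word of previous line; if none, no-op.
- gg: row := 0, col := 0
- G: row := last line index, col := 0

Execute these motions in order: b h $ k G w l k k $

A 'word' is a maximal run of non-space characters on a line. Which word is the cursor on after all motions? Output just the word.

After 1 (b): row=0 col=0 char='s'
After 2 (h): row=0 col=0 char='s'
After 3 ($): row=0 col=19 char='d'
After 4 (k): row=0 col=19 char='d'
After 5 (G): row=2 col=0 char='c'
After 6 (w): row=2 col=5 char='s'
After 7 (l): row=2 col=6 char='k'
After 8 (k): row=1 col=6 char='a'
After 9 (k): row=0 col=6 char='o'
After 10 ($): row=0 col=19 char='d'

Answer: gold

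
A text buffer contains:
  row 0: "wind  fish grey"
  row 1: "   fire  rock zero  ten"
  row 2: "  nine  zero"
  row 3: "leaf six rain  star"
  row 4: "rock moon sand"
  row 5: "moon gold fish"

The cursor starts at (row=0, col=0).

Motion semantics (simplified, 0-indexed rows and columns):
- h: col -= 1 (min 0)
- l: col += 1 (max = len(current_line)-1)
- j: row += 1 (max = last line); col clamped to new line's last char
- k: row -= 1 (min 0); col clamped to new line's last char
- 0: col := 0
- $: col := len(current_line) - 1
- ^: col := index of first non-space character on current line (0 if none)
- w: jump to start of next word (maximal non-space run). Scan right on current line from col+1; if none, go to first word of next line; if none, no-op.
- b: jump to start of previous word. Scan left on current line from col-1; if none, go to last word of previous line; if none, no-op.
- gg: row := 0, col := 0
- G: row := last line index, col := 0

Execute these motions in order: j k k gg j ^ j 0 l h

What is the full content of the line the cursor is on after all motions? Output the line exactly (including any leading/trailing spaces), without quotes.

Answer:   nine  zero

Derivation:
After 1 (j): row=1 col=0 char='_'
After 2 (k): row=0 col=0 char='w'
After 3 (k): row=0 col=0 char='w'
After 4 (gg): row=0 col=0 char='w'
After 5 (j): row=1 col=0 char='_'
After 6 (^): row=1 col=3 char='f'
After 7 (j): row=2 col=3 char='i'
After 8 (0): row=2 col=0 char='_'
After 9 (l): row=2 col=1 char='_'
After 10 (h): row=2 col=0 char='_'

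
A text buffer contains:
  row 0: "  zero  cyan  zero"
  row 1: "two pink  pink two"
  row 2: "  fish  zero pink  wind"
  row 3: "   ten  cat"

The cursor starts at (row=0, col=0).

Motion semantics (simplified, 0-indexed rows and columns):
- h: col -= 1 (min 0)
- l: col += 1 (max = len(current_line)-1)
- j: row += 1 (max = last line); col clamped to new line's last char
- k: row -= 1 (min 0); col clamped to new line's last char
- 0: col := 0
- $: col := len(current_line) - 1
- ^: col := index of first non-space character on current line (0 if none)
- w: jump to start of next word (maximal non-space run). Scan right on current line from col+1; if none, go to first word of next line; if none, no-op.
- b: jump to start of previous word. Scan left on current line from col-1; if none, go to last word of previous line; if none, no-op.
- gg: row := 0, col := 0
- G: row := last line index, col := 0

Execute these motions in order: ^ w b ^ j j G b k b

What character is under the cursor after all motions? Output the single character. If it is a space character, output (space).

Answer: t

Derivation:
After 1 (^): row=0 col=2 char='z'
After 2 (w): row=0 col=8 char='c'
After 3 (b): row=0 col=2 char='z'
After 4 (^): row=0 col=2 char='z'
After 5 (j): row=1 col=2 char='o'
After 6 (j): row=2 col=2 char='f'
After 7 (G): row=3 col=0 char='_'
After 8 (b): row=2 col=19 char='w'
After 9 (k): row=1 col=17 char='o'
After 10 (b): row=1 col=15 char='t'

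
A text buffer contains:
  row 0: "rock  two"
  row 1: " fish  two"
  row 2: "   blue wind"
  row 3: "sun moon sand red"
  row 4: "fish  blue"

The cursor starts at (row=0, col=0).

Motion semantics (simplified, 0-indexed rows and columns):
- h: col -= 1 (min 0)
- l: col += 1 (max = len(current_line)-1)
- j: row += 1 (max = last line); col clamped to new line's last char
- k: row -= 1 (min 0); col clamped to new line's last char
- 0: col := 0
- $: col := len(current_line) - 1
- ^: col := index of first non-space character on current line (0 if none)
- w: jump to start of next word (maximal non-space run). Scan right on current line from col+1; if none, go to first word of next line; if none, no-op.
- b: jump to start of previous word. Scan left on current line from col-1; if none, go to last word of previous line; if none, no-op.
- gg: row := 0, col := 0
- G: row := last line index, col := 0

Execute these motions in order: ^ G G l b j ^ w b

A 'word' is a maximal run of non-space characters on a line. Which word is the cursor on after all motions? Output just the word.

Answer: fish

Derivation:
After 1 (^): row=0 col=0 char='r'
After 2 (G): row=4 col=0 char='f'
After 3 (G): row=4 col=0 char='f'
After 4 (l): row=4 col=1 char='i'
After 5 (b): row=4 col=0 char='f'
After 6 (j): row=4 col=0 char='f'
After 7 (^): row=4 col=0 char='f'
After 8 (w): row=4 col=6 char='b'
After 9 (b): row=4 col=0 char='f'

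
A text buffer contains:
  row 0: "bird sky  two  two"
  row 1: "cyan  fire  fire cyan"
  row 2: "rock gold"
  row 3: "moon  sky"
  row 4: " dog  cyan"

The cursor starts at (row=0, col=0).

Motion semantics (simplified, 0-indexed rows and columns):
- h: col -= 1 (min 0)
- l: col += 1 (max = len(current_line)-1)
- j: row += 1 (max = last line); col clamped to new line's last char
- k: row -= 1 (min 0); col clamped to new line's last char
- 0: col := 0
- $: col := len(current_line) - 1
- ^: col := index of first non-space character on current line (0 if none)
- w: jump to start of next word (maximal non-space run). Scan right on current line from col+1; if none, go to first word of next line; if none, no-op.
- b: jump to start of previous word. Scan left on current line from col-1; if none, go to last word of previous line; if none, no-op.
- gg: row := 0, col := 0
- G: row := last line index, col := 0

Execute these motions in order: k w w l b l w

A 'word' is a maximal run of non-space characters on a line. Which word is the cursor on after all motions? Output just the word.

Answer: two

Derivation:
After 1 (k): row=0 col=0 char='b'
After 2 (w): row=0 col=5 char='s'
After 3 (w): row=0 col=10 char='t'
After 4 (l): row=0 col=11 char='w'
After 5 (b): row=0 col=10 char='t'
After 6 (l): row=0 col=11 char='w'
After 7 (w): row=0 col=15 char='t'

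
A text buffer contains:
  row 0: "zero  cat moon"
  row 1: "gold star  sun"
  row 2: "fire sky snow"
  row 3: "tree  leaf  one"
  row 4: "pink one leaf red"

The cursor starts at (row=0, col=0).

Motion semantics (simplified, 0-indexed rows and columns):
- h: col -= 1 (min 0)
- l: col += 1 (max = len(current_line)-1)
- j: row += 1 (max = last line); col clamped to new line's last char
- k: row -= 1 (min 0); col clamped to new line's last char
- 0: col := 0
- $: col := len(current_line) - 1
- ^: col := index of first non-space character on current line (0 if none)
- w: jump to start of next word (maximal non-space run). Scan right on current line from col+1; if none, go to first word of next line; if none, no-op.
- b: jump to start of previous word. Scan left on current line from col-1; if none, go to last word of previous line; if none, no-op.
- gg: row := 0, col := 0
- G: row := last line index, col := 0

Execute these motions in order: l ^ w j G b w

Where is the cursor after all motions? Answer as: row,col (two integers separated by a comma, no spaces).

Answer: 4,0

Derivation:
After 1 (l): row=0 col=1 char='e'
After 2 (^): row=0 col=0 char='z'
After 3 (w): row=0 col=6 char='c'
After 4 (j): row=1 col=6 char='t'
After 5 (G): row=4 col=0 char='p'
After 6 (b): row=3 col=12 char='o'
After 7 (w): row=4 col=0 char='p'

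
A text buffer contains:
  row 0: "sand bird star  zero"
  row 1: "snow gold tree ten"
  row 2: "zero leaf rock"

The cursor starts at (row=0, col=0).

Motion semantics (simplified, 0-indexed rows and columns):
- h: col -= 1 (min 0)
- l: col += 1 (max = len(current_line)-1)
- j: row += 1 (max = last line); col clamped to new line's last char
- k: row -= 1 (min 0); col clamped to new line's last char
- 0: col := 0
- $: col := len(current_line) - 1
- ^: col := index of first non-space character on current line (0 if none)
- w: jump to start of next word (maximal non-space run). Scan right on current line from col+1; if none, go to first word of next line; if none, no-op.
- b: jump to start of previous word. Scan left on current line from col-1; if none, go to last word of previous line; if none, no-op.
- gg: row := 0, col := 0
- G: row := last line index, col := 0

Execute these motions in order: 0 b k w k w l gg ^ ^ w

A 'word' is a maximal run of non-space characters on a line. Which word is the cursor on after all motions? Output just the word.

Answer: bird

Derivation:
After 1 (0): row=0 col=0 char='s'
After 2 (b): row=0 col=0 char='s'
After 3 (k): row=0 col=0 char='s'
After 4 (w): row=0 col=5 char='b'
After 5 (k): row=0 col=5 char='b'
After 6 (w): row=0 col=10 char='s'
After 7 (l): row=0 col=11 char='t'
After 8 (gg): row=0 col=0 char='s'
After 9 (^): row=0 col=0 char='s'
After 10 (^): row=0 col=0 char='s'
After 11 (w): row=0 col=5 char='b'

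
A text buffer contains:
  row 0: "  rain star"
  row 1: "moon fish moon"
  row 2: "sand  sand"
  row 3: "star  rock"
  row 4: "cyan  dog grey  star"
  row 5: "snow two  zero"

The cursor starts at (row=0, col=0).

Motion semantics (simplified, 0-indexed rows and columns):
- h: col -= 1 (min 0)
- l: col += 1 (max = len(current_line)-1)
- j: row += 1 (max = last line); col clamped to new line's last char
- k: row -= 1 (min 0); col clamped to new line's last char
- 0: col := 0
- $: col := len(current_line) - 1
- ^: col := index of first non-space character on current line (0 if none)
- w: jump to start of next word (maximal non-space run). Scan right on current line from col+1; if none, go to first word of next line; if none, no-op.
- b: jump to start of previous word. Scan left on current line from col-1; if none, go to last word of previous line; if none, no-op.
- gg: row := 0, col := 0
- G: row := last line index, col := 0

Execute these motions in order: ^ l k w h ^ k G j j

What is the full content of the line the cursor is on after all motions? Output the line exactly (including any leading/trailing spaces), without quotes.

After 1 (^): row=0 col=2 char='r'
After 2 (l): row=0 col=3 char='a'
After 3 (k): row=0 col=3 char='a'
After 4 (w): row=0 col=7 char='s'
After 5 (h): row=0 col=6 char='_'
After 6 (^): row=0 col=2 char='r'
After 7 (k): row=0 col=2 char='r'
After 8 (G): row=5 col=0 char='s'
After 9 (j): row=5 col=0 char='s'
After 10 (j): row=5 col=0 char='s'

Answer: snow two  zero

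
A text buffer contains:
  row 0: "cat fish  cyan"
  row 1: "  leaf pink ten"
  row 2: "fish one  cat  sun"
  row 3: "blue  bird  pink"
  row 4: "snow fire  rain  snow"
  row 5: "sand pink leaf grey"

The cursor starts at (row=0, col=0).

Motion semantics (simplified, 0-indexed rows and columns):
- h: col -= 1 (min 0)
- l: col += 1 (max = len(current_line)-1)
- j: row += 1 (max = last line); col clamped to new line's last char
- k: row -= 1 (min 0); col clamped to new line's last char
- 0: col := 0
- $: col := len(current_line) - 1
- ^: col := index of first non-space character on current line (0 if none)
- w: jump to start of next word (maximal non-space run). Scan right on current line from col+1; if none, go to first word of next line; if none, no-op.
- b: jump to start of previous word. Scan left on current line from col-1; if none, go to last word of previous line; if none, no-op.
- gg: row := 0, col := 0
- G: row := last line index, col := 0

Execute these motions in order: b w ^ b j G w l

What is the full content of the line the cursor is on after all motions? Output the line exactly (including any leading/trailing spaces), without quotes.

Answer: sand pink leaf grey

Derivation:
After 1 (b): row=0 col=0 char='c'
After 2 (w): row=0 col=4 char='f'
After 3 (^): row=0 col=0 char='c'
After 4 (b): row=0 col=0 char='c'
After 5 (j): row=1 col=0 char='_'
After 6 (G): row=5 col=0 char='s'
After 7 (w): row=5 col=5 char='p'
After 8 (l): row=5 col=6 char='i'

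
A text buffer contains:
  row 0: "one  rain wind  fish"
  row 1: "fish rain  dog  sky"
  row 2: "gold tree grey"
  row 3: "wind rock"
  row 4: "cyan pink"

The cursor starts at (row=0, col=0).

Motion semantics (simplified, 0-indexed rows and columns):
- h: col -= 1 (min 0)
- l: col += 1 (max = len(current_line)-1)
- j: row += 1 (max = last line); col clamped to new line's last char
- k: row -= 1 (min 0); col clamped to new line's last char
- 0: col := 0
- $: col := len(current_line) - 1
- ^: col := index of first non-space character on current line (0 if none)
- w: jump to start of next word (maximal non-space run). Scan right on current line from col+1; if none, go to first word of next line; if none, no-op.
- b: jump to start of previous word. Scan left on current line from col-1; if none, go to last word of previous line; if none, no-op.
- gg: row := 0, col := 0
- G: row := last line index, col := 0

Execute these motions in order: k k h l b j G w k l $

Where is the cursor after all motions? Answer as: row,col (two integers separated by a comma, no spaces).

After 1 (k): row=0 col=0 char='o'
After 2 (k): row=0 col=0 char='o'
After 3 (h): row=0 col=0 char='o'
After 4 (l): row=0 col=1 char='n'
After 5 (b): row=0 col=0 char='o'
After 6 (j): row=1 col=0 char='f'
After 7 (G): row=4 col=0 char='c'
After 8 (w): row=4 col=5 char='p'
After 9 (k): row=3 col=5 char='r'
After 10 (l): row=3 col=6 char='o'
After 11 ($): row=3 col=8 char='k'

Answer: 3,8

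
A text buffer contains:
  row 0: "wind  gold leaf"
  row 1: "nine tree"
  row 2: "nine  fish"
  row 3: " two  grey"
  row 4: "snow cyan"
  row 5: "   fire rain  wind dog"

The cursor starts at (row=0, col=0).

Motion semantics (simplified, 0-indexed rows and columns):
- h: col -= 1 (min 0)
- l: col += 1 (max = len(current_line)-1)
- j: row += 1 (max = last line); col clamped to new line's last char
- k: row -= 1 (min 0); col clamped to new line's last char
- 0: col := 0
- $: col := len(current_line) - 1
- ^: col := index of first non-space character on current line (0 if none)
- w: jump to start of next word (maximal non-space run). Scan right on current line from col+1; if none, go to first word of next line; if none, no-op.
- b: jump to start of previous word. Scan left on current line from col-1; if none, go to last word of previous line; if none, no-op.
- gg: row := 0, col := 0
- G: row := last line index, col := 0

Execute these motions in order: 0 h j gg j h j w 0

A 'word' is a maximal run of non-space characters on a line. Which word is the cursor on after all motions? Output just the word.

Answer: nine

Derivation:
After 1 (0): row=0 col=0 char='w'
After 2 (h): row=0 col=0 char='w'
After 3 (j): row=1 col=0 char='n'
After 4 (gg): row=0 col=0 char='w'
After 5 (j): row=1 col=0 char='n'
After 6 (h): row=1 col=0 char='n'
After 7 (j): row=2 col=0 char='n'
After 8 (w): row=2 col=6 char='f'
After 9 (0): row=2 col=0 char='n'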